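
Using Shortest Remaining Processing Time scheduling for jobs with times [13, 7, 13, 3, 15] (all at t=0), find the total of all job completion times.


Since all jobs arrive at t=0, SRPT equals SPT ordering.
SPT order: [3, 7, 13, 13, 15]
Completion times:
  Job 1: p=3, C=3
  Job 2: p=7, C=10
  Job 3: p=13, C=23
  Job 4: p=13, C=36
  Job 5: p=15, C=51
Total completion time = 3 + 10 + 23 + 36 + 51 = 123

123


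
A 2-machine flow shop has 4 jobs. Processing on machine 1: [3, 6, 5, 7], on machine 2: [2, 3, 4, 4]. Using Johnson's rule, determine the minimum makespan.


Apply Johnson's rule:
  Group 1 (a <= b): []
  Group 2 (a > b): [(3, 5, 4), (4, 7, 4), (2, 6, 3), (1, 3, 2)]
Optimal job order: [3, 4, 2, 1]
Schedule:
  Job 3: M1 done at 5, M2 done at 9
  Job 4: M1 done at 12, M2 done at 16
  Job 2: M1 done at 18, M2 done at 21
  Job 1: M1 done at 21, M2 done at 23
Makespan = 23

23


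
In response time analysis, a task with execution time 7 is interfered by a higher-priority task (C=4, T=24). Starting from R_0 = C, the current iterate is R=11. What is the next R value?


R_next = C + ceil(R_prev / T_hp) * C_hp
ceil(11 / 24) = ceil(0.4583) = 1
Interference = 1 * 4 = 4
R_next = 7 + 4 = 11
R_next = R_prev, so the iteration has converged (response time = 11).

11


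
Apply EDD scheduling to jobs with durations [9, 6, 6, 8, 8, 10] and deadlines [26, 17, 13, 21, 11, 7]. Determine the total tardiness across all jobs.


Sort by due date (EDD order): [(10, 7), (8, 11), (6, 13), (6, 17), (8, 21), (9, 26)]
Compute completion times and tardiness:
  Job 1: p=10, d=7, C=10, tardiness=max(0,10-7)=3
  Job 2: p=8, d=11, C=18, tardiness=max(0,18-11)=7
  Job 3: p=6, d=13, C=24, tardiness=max(0,24-13)=11
  Job 4: p=6, d=17, C=30, tardiness=max(0,30-17)=13
  Job 5: p=8, d=21, C=38, tardiness=max(0,38-21)=17
  Job 6: p=9, d=26, C=47, tardiness=max(0,47-26)=21
Total tardiness = 72

72


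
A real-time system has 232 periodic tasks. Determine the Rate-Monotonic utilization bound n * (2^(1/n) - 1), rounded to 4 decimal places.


Compute 2^(1/232) = 1.0029921710
Subtract 1: 1.0029921710 - 1 = 0.0029921710
Multiply by n: 232 * 0.0029921710 = 0.6941836720
Round to 4 dp: 0.6942

0.6942


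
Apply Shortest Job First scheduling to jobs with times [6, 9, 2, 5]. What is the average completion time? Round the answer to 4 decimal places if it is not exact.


SJF order (ascending): [2, 5, 6, 9]
Completion times:
  Job 1: burst=2, C=2
  Job 2: burst=5, C=7
  Job 3: burst=6, C=13
  Job 4: burst=9, C=22
Average completion = 44/4 = 11.0

11.0


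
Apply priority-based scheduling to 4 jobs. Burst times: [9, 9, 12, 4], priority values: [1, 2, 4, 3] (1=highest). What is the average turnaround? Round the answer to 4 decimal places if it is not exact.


Sort by priority (ascending = highest first):
Order: [(1, 9), (2, 9), (3, 4), (4, 12)]
Completion times:
  Priority 1, burst=9, C=9
  Priority 2, burst=9, C=18
  Priority 3, burst=4, C=22
  Priority 4, burst=12, C=34
Average turnaround = 83/4 = 20.75

20.75


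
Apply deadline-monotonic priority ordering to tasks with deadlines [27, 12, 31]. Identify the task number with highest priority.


Sort tasks by relative deadline (ascending):
  Task 2: deadline = 12
  Task 1: deadline = 27
  Task 3: deadline = 31
Priority order (highest first): [2, 1, 3]
Highest priority task = 2

2


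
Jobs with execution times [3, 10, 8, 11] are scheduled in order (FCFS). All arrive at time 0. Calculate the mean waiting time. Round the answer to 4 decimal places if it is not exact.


FCFS order (as given): [3, 10, 8, 11]
Waiting times:
  Job 1: wait = 0
  Job 2: wait = 3
  Job 3: wait = 13
  Job 4: wait = 21
Sum of waiting times = 37
Average waiting time = 37/4 = 9.25

9.25


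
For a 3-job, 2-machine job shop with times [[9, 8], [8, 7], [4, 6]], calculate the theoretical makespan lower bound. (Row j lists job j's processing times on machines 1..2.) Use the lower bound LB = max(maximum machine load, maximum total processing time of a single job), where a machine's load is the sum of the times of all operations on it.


Machine loads:
  Machine 1: 9 + 8 + 4 = 21
  Machine 2: 8 + 7 + 6 = 21
Max machine load = 21
Job totals:
  Job 1: 17
  Job 2: 15
  Job 3: 10
Max job total = 17
Lower bound = max(21, 17) = 21

21


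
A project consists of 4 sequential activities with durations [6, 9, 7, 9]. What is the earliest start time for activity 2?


Activity 2 starts after activities 1 through 1 complete.
Predecessor durations: [6]
ES = 6 = 6

6


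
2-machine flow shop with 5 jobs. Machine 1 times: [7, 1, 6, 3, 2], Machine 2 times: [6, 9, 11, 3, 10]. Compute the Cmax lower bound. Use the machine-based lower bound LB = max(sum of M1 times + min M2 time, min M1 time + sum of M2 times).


LB1 = sum(M1 times) + min(M2 times) = 19 + 3 = 22
LB2 = min(M1 times) + sum(M2 times) = 1 + 39 = 40
Lower bound = max(LB1, LB2) = max(22, 40) = 40

40


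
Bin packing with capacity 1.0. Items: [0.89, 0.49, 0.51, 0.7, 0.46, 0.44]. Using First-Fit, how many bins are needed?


Place items sequentially using First-Fit:
  Item 0.89 -> new Bin 1
  Item 0.49 -> new Bin 2
  Item 0.51 -> Bin 2 (now 1.0)
  Item 0.7 -> new Bin 3
  Item 0.46 -> new Bin 4
  Item 0.44 -> Bin 4 (now 0.9)
Total bins used = 4

4


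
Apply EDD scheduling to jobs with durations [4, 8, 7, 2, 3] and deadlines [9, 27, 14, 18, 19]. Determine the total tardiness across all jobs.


Sort by due date (EDD order): [(4, 9), (7, 14), (2, 18), (3, 19), (8, 27)]
Compute completion times and tardiness:
  Job 1: p=4, d=9, C=4, tardiness=max(0,4-9)=0
  Job 2: p=7, d=14, C=11, tardiness=max(0,11-14)=0
  Job 3: p=2, d=18, C=13, tardiness=max(0,13-18)=0
  Job 4: p=3, d=19, C=16, tardiness=max(0,16-19)=0
  Job 5: p=8, d=27, C=24, tardiness=max(0,24-27)=0
Total tardiness = 0

0


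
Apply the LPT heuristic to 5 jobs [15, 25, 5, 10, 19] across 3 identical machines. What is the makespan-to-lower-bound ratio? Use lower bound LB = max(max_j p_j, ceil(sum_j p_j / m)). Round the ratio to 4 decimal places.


LPT order: [25, 19, 15, 10, 5]
Machine loads after assignment: [25, 24, 25]
LPT makespan = 25
Lower bound = max(max_job, ceil(total/3)) = max(25, 25) = 25
Ratio = 25 / 25 = 1.0

1.0


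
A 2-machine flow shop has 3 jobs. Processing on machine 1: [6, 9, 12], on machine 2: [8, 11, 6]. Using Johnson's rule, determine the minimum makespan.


Apply Johnson's rule:
  Group 1 (a <= b): [(1, 6, 8), (2, 9, 11)]
  Group 2 (a > b): [(3, 12, 6)]
Optimal job order: [1, 2, 3]
Schedule:
  Job 1: M1 done at 6, M2 done at 14
  Job 2: M1 done at 15, M2 done at 26
  Job 3: M1 done at 27, M2 done at 33
Makespan = 33

33


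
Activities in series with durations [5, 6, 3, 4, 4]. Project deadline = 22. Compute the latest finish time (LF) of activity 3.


LF(activity 3) = deadline - sum of successor durations
Successors: activities 4 through 5 with durations [4, 4]
Sum of successor durations = 8
LF = 22 - 8 = 14

14


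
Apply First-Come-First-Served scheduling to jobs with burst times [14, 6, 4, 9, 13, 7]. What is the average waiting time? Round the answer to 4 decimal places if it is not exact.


FCFS order (as given): [14, 6, 4, 9, 13, 7]
Waiting times:
  Job 1: wait = 0
  Job 2: wait = 14
  Job 3: wait = 20
  Job 4: wait = 24
  Job 5: wait = 33
  Job 6: wait = 46
Sum of waiting times = 137
Average waiting time = 137/6 = 22.8333

22.8333


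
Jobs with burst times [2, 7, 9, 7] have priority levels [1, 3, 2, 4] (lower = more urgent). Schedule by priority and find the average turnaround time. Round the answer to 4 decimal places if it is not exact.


Sort by priority (ascending = highest first):
Order: [(1, 2), (2, 9), (3, 7), (4, 7)]
Completion times:
  Priority 1, burst=2, C=2
  Priority 2, burst=9, C=11
  Priority 3, burst=7, C=18
  Priority 4, burst=7, C=25
Average turnaround = 56/4 = 14.0

14.0


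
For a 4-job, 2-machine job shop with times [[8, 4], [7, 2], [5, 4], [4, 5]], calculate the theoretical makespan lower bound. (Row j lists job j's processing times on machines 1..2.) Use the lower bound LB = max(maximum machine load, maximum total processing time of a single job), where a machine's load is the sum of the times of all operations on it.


Machine loads:
  Machine 1: 8 + 7 + 5 + 4 = 24
  Machine 2: 4 + 2 + 4 + 5 = 15
Max machine load = 24
Job totals:
  Job 1: 12
  Job 2: 9
  Job 3: 9
  Job 4: 9
Max job total = 12
Lower bound = max(24, 12) = 24

24


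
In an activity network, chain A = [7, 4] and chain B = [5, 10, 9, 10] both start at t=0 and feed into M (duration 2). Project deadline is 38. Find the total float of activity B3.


Forward pass: ES(B3) = sum of predecessors on chain B = 15
EF = ES + duration = 15 + 9 = 24
Backward pass: LF(M) = deadline = 38; LS(M) = 38 - 2 = 36
LF(B3) = LS(M) - sum(successors on chain B) = 36 - 10 = 26
LS = LF - duration = 26 - 9 = 17
Total float = LS - ES = 17 - 15 = 2

2


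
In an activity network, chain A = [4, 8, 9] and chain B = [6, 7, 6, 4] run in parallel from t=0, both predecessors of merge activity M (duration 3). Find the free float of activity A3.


ES(A3) = sum of predecessors on chain A = 12
EF(A3) = ES + duration = 12 + 9 = 21
Successor of A3 is M. ES(M) = max(sum(A), sum(B)) = max(21, 23) = 23
Free float = ES(successor) - EF(current) = 23 - 21 = 2

2


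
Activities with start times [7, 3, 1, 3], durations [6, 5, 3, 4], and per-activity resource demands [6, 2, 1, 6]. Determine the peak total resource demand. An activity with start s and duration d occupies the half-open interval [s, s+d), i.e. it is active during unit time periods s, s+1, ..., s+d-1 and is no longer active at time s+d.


Each activity i is active on [start_i, start_i + duration_i).
Compute total resource usage per time slot:
  t=0: active resources = [], total = 0
  t=1: active resources = [1], total = 1
  t=2: active resources = [1], total = 1
  t=3: active resources = [2, 1, 6], total = 9
  t=4: active resources = [2, 6], total = 8
  t=5: active resources = [2, 6], total = 8
  t=6: active resources = [2, 6], total = 8
  t=7: active resources = [6, 2], total = 8
  t=8: active resources = [6], total = 6
  t=9: active resources = [6], total = 6
  t=10: active resources = [6], total = 6
  t=11: active resources = [6], total = 6
  t=12: active resources = [6], total = 6
Peak resource demand = 9

9


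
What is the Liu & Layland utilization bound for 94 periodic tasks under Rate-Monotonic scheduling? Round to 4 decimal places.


Compute 2^(1/94) = 1.0074011604
Subtract 1: 1.0074011604 - 1 = 0.0074011604
Multiply by n: 94 * 0.0074011604 = 0.6957090776
Round to 4 dp: 0.6957

0.6957


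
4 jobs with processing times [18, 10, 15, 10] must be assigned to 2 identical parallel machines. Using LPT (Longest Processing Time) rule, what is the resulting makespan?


Sort jobs in decreasing order (LPT): [18, 15, 10, 10]
Assign each job to the least loaded machine:
  Machine 1: jobs [18, 10], load = 28
  Machine 2: jobs [15, 10], load = 25
Makespan = max load = 28

28


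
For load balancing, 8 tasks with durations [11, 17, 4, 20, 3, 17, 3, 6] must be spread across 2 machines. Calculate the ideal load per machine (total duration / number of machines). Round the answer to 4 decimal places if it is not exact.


Total processing time = 11 + 17 + 4 + 20 + 3 + 17 + 3 + 6 = 81
Number of machines = 2
Ideal balanced load = 81 / 2 = 40.5

40.5


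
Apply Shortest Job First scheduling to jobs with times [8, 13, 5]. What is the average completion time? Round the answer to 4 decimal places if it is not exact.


SJF order (ascending): [5, 8, 13]
Completion times:
  Job 1: burst=5, C=5
  Job 2: burst=8, C=13
  Job 3: burst=13, C=26
Average completion = 44/3 = 14.6667

14.6667


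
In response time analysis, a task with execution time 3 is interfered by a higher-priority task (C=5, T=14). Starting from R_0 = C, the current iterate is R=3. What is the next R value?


R_next = C + ceil(R_prev / T_hp) * C_hp
ceil(3 / 14) = ceil(0.2143) = 1
Interference = 1 * 5 = 5
R_next = 3 + 5 = 8

8


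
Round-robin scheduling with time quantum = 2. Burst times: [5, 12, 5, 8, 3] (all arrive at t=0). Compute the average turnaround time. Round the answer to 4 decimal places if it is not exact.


Time quantum = 2
Execution trace:
  J1 runs 2 units, time = 2
  J2 runs 2 units, time = 4
  J3 runs 2 units, time = 6
  J4 runs 2 units, time = 8
  J5 runs 2 units, time = 10
  J1 runs 2 units, time = 12
  J2 runs 2 units, time = 14
  J3 runs 2 units, time = 16
  J4 runs 2 units, time = 18
  J5 runs 1 units, time = 19
  J1 runs 1 units, time = 20
  J2 runs 2 units, time = 22
  J3 runs 1 units, time = 23
  J4 runs 2 units, time = 25
  J2 runs 2 units, time = 27
  J4 runs 2 units, time = 29
  J2 runs 2 units, time = 31
  J2 runs 2 units, time = 33
Finish times: [20, 33, 23, 29, 19]
Average turnaround = 124/5 = 24.8

24.8


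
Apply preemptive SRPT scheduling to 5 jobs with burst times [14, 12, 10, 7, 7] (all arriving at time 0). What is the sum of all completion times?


Since all jobs arrive at t=0, SRPT equals SPT ordering.
SPT order: [7, 7, 10, 12, 14]
Completion times:
  Job 1: p=7, C=7
  Job 2: p=7, C=14
  Job 3: p=10, C=24
  Job 4: p=12, C=36
  Job 5: p=14, C=50
Total completion time = 7 + 14 + 24 + 36 + 50 = 131

131


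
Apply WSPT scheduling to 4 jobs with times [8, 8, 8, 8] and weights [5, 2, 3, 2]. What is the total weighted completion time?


Compute p/w ratios and sort ascending (WSPT): [(8, 5), (8, 3), (8, 2), (8, 2)]
Compute weighted completion times:
  Job (p=8,w=5): C=8, w*C=5*8=40
  Job (p=8,w=3): C=16, w*C=3*16=48
  Job (p=8,w=2): C=24, w*C=2*24=48
  Job (p=8,w=2): C=32, w*C=2*32=64
Total weighted completion time = 200

200


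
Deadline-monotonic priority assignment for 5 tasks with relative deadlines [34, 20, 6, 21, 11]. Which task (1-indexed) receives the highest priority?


Sort tasks by relative deadline (ascending):
  Task 3: deadline = 6
  Task 5: deadline = 11
  Task 2: deadline = 20
  Task 4: deadline = 21
  Task 1: deadline = 34
Priority order (highest first): [3, 5, 2, 4, 1]
Highest priority task = 3

3


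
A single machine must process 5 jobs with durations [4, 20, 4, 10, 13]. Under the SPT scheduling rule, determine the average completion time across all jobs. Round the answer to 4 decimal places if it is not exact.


Sort jobs by processing time (SPT order): [4, 4, 10, 13, 20]
Compute completion times sequentially:
  Job 1: processing = 4, completes at 4
  Job 2: processing = 4, completes at 8
  Job 3: processing = 10, completes at 18
  Job 4: processing = 13, completes at 31
  Job 5: processing = 20, completes at 51
Sum of completion times = 112
Average completion time = 112/5 = 22.4

22.4


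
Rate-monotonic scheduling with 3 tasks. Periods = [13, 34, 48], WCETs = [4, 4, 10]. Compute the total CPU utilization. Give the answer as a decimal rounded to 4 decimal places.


Compute individual utilizations (exact fractions):
  Task 1: C/T = 4/13 (approx. 0.3077)
  Task 2: C/T = 4/34 = 2/17 (approx. 0.1176)
  Task 3: C/T = 10/48 = 5/24 (approx. 0.2083)
Total utilization U = 4/13 + 2/17 + 5/24 = 3361/5304
Rounded to 4 decimal places: U = 0.6337
RM (Liu & Layland) bound for 3 tasks = 0.779763; compare with U = 3361/5304 (approx. 0.633673)
U <= bound, so schedulable by RM sufficient condition.

0.6337


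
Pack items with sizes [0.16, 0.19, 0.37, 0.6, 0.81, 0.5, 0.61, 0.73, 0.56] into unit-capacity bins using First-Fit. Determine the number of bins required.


Place items sequentially using First-Fit:
  Item 0.16 -> new Bin 1
  Item 0.19 -> Bin 1 (now 0.35)
  Item 0.37 -> Bin 1 (now 0.72)
  Item 0.6 -> new Bin 2
  Item 0.81 -> new Bin 3
  Item 0.5 -> new Bin 4
  Item 0.61 -> new Bin 5
  Item 0.73 -> new Bin 6
  Item 0.56 -> new Bin 7
Total bins used = 7

7


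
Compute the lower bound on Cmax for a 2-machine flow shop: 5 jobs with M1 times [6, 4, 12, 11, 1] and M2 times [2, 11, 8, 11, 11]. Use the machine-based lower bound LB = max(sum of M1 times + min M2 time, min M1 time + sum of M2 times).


LB1 = sum(M1 times) + min(M2 times) = 34 + 2 = 36
LB2 = min(M1 times) + sum(M2 times) = 1 + 43 = 44
Lower bound = max(LB1, LB2) = max(36, 44) = 44

44


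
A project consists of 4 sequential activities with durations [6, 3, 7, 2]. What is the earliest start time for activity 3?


Activity 3 starts after activities 1 through 2 complete.
Predecessor durations: [6, 3]
ES = 6 + 3 = 9

9


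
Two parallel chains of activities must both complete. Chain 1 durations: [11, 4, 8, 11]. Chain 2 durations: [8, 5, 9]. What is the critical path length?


Path A total = 11 + 4 + 8 + 11 = 34
Path B total = 8 + 5 + 9 = 22
Critical path = longest path = max(34, 22) = 34

34


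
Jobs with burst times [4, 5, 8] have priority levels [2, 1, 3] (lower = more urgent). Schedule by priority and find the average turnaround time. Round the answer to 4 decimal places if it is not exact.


Sort by priority (ascending = highest first):
Order: [(1, 5), (2, 4), (3, 8)]
Completion times:
  Priority 1, burst=5, C=5
  Priority 2, burst=4, C=9
  Priority 3, burst=8, C=17
Average turnaround = 31/3 = 10.3333

10.3333


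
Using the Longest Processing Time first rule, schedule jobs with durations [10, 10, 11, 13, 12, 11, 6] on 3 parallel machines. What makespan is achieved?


Sort jobs in decreasing order (LPT): [13, 12, 11, 11, 10, 10, 6]
Assign each job to the least loaded machine:
  Machine 1: jobs [13, 10], load = 23
  Machine 2: jobs [12, 10, 6], load = 28
  Machine 3: jobs [11, 11], load = 22
Makespan = max load = 28

28


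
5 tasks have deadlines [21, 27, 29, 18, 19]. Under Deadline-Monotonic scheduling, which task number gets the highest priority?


Sort tasks by relative deadline (ascending):
  Task 4: deadline = 18
  Task 5: deadline = 19
  Task 1: deadline = 21
  Task 2: deadline = 27
  Task 3: deadline = 29
Priority order (highest first): [4, 5, 1, 2, 3]
Highest priority task = 4

4


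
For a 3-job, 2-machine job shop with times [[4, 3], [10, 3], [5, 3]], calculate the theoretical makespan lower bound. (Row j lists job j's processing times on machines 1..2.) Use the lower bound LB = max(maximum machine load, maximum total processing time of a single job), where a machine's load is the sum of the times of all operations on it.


Machine loads:
  Machine 1: 4 + 10 + 5 = 19
  Machine 2: 3 + 3 + 3 = 9
Max machine load = 19
Job totals:
  Job 1: 7
  Job 2: 13
  Job 3: 8
Max job total = 13
Lower bound = max(19, 13) = 19

19


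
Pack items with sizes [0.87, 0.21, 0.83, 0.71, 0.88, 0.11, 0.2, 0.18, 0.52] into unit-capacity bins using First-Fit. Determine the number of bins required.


Place items sequentially using First-Fit:
  Item 0.87 -> new Bin 1
  Item 0.21 -> new Bin 2
  Item 0.83 -> new Bin 3
  Item 0.71 -> Bin 2 (now 0.92)
  Item 0.88 -> new Bin 4
  Item 0.11 -> Bin 1 (now 0.98)
  Item 0.2 -> new Bin 5
  Item 0.18 -> Bin 5 (now 0.38)
  Item 0.52 -> Bin 5 (now 0.9)
Total bins used = 5

5


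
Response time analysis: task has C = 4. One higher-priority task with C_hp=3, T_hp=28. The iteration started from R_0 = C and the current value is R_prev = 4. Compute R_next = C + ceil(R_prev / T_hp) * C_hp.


R_next = C + ceil(R_prev / T_hp) * C_hp
ceil(4 / 28) = ceil(0.1429) = 1
Interference = 1 * 3 = 3
R_next = 4 + 3 = 7

7


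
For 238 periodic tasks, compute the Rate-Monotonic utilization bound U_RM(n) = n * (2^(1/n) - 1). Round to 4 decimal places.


Compute 2^(1/238) = 1.0029166282
Subtract 1: 1.0029166282 - 1 = 0.0029166282
Multiply by n: 238 * 0.0029166282 = 0.6941575116
Round to 4 dp: 0.6942

0.6942


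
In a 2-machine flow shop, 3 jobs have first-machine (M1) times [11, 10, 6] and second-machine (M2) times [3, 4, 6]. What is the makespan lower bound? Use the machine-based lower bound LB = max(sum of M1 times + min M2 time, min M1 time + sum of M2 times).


LB1 = sum(M1 times) + min(M2 times) = 27 + 3 = 30
LB2 = min(M1 times) + sum(M2 times) = 6 + 13 = 19
Lower bound = max(LB1, LB2) = max(30, 19) = 30

30


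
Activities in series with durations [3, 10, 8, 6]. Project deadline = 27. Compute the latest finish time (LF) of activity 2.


LF(activity 2) = deadline - sum of successor durations
Successors: activities 3 through 4 with durations [8, 6]
Sum of successor durations = 14
LF = 27 - 14 = 13

13


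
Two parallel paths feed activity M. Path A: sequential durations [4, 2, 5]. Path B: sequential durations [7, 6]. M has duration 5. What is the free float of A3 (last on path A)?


ES(A3) = sum of predecessors on chain A = 6
EF(A3) = ES + duration = 6 + 5 = 11
Successor of A3 is M. ES(M) = max(sum(A), sum(B)) = max(11, 13) = 13
Free float = ES(successor) - EF(current) = 13 - 11 = 2

2


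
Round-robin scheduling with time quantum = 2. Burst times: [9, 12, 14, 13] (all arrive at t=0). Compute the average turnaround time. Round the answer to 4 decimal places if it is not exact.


Time quantum = 2
Execution trace:
  J1 runs 2 units, time = 2
  J2 runs 2 units, time = 4
  J3 runs 2 units, time = 6
  J4 runs 2 units, time = 8
  J1 runs 2 units, time = 10
  J2 runs 2 units, time = 12
  J3 runs 2 units, time = 14
  J4 runs 2 units, time = 16
  J1 runs 2 units, time = 18
  J2 runs 2 units, time = 20
  J3 runs 2 units, time = 22
  J4 runs 2 units, time = 24
  J1 runs 2 units, time = 26
  J2 runs 2 units, time = 28
  J3 runs 2 units, time = 30
  J4 runs 2 units, time = 32
  J1 runs 1 units, time = 33
  J2 runs 2 units, time = 35
  J3 runs 2 units, time = 37
  J4 runs 2 units, time = 39
  J2 runs 2 units, time = 41
  J3 runs 2 units, time = 43
  J4 runs 2 units, time = 45
  J3 runs 2 units, time = 47
  J4 runs 1 units, time = 48
Finish times: [33, 41, 47, 48]
Average turnaround = 169/4 = 42.25

42.25


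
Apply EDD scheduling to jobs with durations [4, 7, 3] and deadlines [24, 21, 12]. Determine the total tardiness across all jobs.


Sort by due date (EDD order): [(3, 12), (7, 21), (4, 24)]
Compute completion times and tardiness:
  Job 1: p=3, d=12, C=3, tardiness=max(0,3-12)=0
  Job 2: p=7, d=21, C=10, tardiness=max(0,10-21)=0
  Job 3: p=4, d=24, C=14, tardiness=max(0,14-24)=0
Total tardiness = 0

0


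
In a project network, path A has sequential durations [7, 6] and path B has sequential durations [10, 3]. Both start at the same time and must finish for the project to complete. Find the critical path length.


Path A total = 7 + 6 = 13
Path B total = 10 + 3 = 13
Critical path = longest path = max(13, 13) = 13

13


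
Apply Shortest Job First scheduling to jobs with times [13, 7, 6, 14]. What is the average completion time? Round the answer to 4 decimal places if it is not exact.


SJF order (ascending): [6, 7, 13, 14]
Completion times:
  Job 1: burst=6, C=6
  Job 2: burst=7, C=13
  Job 3: burst=13, C=26
  Job 4: burst=14, C=40
Average completion = 85/4 = 21.25

21.25


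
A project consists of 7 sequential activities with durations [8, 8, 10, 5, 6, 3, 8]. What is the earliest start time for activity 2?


Activity 2 starts after activities 1 through 1 complete.
Predecessor durations: [8]
ES = 8 = 8

8


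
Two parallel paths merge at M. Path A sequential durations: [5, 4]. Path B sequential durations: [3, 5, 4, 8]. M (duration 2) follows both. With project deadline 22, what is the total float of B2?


Forward pass: ES(B2) = sum of predecessors on chain B = 3
EF = ES + duration = 3 + 5 = 8
Backward pass: LF(M) = deadline = 22; LS(M) = 22 - 2 = 20
LF(B2) = LS(M) - sum(successors on chain B) = 20 - 12 = 8
LS = LF - duration = 8 - 5 = 3
Total float = LS - ES = 3 - 3 = 0

0


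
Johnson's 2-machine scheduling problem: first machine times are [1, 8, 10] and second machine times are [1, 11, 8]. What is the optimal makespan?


Apply Johnson's rule:
  Group 1 (a <= b): [(1, 1, 1), (2, 8, 11)]
  Group 2 (a > b): [(3, 10, 8)]
Optimal job order: [1, 2, 3]
Schedule:
  Job 1: M1 done at 1, M2 done at 2
  Job 2: M1 done at 9, M2 done at 20
  Job 3: M1 done at 19, M2 done at 28
Makespan = 28

28


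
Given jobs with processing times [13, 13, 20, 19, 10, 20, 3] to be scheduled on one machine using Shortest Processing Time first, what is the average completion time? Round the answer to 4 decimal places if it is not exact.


Sort jobs by processing time (SPT order): [3, 10, 13, 13, 19, 20, 20]
Compute completion times sequentially:
  Job 1: processing = 3, completes at 3
  Job 2: processing = 10, completes at 13
  Job 3: processing = 13, completes at 26
  Job 4: processing = 13, completes at 39
  Job 5: processing = 19, completes at 58
  Job 6: processing = 20, completes at 78
  Job 7: processing = 20, completes at 98
Sum of completion times = 315
Average completion time = 315/7 = 45.0

45.0


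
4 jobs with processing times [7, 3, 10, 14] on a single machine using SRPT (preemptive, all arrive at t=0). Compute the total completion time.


Since all jobs arrive at t=0, SRPT equals SPT ordering.
SPT order: [3, 7, 10, 14]
Completion times:
  Job 1: p=3, C=3
  Job 2: p=7, C=10
  Job 3: p=10, C=20
  Job 4: p=14, C=34
Total completion time = 3 + 10 + 20 + 34 = 67

67


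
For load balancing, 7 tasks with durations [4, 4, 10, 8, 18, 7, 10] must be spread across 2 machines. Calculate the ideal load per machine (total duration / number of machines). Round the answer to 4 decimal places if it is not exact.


Total processing time = 4 + 4 + 10 + 8 + 18 + 7 + 10 = 61
Number of machines = 2
Ideal balanced load = 61 / 2 = 30.5

30.5


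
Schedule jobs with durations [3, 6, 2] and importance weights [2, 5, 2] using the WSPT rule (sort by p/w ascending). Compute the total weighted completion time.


Compute p/w ratios and sort ascending (WSPT): [(2, 2), (6, 5), (3, 2)]
Compute weighted completion times:
  Job (p=2,w=2): C=2, w*C=2*2=4
  Job (p=6,w=5): C=8, w*C=5*8=40
  Job (p=3,w=2): C=11, w*C=2*11=22
Total weighted completion time = 66

66


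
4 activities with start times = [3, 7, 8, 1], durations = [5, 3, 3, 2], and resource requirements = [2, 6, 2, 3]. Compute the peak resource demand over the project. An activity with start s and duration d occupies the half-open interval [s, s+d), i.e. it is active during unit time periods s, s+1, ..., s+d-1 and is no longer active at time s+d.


Each activity i is active on [start_i, start_i + duration_i).
Compute total resource usage per time slot:
  t=0: active resources = [], total = 0
  t=1: active resources = [3], total = 3
  t=2: active resources = [3], total = 3
  t=3: active resources = [2], total = 2
  t=4: active resources = [2], total = 2
  t=5: active resources = [2], total = 2
  t=6: active resources = [2], total = 2
  t=7: active resources = [2, 6], total = 8
  t=8: active resources = [6, 2], total = 8
  t=9: active resources = [6, 2], total = 8
  t=10: active resources = [2], total = 2
Peak resource demand = 8

8


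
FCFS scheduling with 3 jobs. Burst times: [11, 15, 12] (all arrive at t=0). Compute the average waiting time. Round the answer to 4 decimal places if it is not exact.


FCFS order (as given): [11, 15, 12]
Waiting times:
  Job 1: wait = 0
  Job 2: wait = 11
  Job 3: wait = 26
Sum of waiting times = 37
Average waiting time = 37/3 = 12.3333

12.3333


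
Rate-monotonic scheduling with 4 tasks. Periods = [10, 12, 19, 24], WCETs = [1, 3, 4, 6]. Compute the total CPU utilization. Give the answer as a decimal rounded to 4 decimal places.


Compute individual utilizations (exact fractions):
  Task 1: C/T = 1/10 (approx. 0.1)
  Task 2: C/T = 3/12 = 1/4 (approx. 0.25)
  Task 3: C/T = 4/19 (approx. 0.2105)
  Task 4: C/T = 6/24 = 1/4 (approx. 0.25)
Total utilization U = 1/10 + 1/4 + 4/19 + 1/4 = 77/95
Rounded to 4 decimal places: U = 0.8105
RM (Liu & Layland) bound for 4 tasks = 0.756828; compare with U = 77/95 (approx. 0.810526)
bound < U <= 1, so the RM sufficient condition is not met (inconclusive; an exact test such as response-time analysis is needed).

0.8105


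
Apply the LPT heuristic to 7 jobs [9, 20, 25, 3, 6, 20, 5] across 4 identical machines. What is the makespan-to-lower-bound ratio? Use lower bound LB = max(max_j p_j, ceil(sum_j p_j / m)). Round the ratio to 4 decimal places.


LPT order: [25, 20, 20, 9, 6, 5, 3]
Machine loads after assignment: [25, 23, 20, 20]
LPT makespan = 25
Lower bound = max(max_job, ceil(total/4)) = max(25, 22) = 25
Ratio = 25 / 25 = 1.0

1.0


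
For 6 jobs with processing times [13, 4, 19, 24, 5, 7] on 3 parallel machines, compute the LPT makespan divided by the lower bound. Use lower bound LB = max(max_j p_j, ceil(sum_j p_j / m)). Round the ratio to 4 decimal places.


LPT order: [24, 19, 13, 7, 5, 4]
Machine loads after assignment: [24, 24, 24]
LPT makespan = 24
Lower bound = max(max_job, ceil(total/3)) = max(24, 24) = 24
Ratio = 24 / 24 = 1.0

1.0


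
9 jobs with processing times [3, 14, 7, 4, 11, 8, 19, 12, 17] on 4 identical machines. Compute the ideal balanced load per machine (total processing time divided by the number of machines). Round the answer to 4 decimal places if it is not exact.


Total processing time = 3 + 14 + 7 + 4 + 11 + 8 + 19 + 12 + 17 = 95
Number of machines = 4
Ideal balanced load = 95 / 4 = 23.75

23.75


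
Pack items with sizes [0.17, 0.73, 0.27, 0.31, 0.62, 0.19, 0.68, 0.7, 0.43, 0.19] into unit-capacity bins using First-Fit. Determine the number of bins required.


Place items sequentially using First-Fit:
  Item 0.17 -> new Bin 1
  Item 0.73 -> Bin 1 (now 0.9)
  Item 0.27 -> new Bin 2
  Item 0.31 -> Bin 2 (now 0.58)
  Item 0.62 -> new Bin 3
  Item 0.19 -> Bin 2 (now 0.77)
  Item 0.68 -> new Bin 4
  Item 0.7 -> new Bin 5
  Item 0.43 -> new Bin 6
  Item 0.19 -> Bin 2 (now 0.96)
Total bins used = 6

6


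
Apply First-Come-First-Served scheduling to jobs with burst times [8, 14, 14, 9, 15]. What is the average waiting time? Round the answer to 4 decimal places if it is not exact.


FCFS order (as given): [8, 14, 14, 9, 15]
Waiting times:
  Job 1: wait = 0
  Job 2: wait = 8
  Job 3: wait = 22
  Job 4: wait = 36
  Job 5: wait = 45
Sum of waiting times = 111
Average waiting time = 111/5 = 22.2

22.2


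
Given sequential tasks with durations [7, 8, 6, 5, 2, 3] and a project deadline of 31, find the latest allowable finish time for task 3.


LF(activity 3) = deadline - sum of successor durations
Successors: activities 4 through 6 with durations [5, 2, 3]
Sum of successor durations = 10
LF = 31 - 10 = 21

21


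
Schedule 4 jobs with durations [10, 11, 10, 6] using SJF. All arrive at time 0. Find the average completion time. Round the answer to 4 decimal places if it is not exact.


SJF order (ascending): [6, 10, 10, 11]
Completion times:
  Job 1: burst=6, C=6
  Job 2: burst=10, C=16
  Job 3: burst=10, C=26
  Job 4: burst=11, C=37
Average completion = 85/4 = 21.25

21.25


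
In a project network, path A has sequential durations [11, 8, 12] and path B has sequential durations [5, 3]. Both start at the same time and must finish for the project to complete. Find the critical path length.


Path A total = 11 + 8 + 12 = 31
Path B total = 5 + 3 = 8
Critical path = longest path = max(31, 8) = 31

31


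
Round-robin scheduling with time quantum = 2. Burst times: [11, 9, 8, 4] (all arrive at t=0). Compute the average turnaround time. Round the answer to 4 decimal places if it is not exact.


Time quantum = 2
Execution trace:
  J1 runs 2 units, time = 2
  J2 runs 2 units, time = 4
  J3 runs 2 units, time = 6
  J4 runs 2 units, time = 8
  J1 runs 2 units, time = 10
  J2 runs 2 units, time = 12
  J3 runs 2 units, time = 14
  J4 runs 2 units, time = 16
  J1 runs 2 units, time = 18
  J2 runs 2 units, time = 20
  J3 runs 2 units, time = 22
  J1 runs 2 units, time = 24
  J2 runs 2 units, time = 26
  J3 runs 2 units, time = 28
  J1 runs 2 units, time = 30
  J2 runs 1 units, time = 31
  J1 runs 1 units, time = 32
Finish times: [32, 31, 28, 16]
Average turnaround = 107/4 = 26.75

26.75


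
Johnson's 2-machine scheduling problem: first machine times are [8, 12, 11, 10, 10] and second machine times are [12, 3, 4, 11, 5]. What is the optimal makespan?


Apply Johnson's rule:
  Group 1 (a <= b): [(1, 8, 12), (4, 10, 11)]
  Group 2 (a > b): [(5, 10, 5), (3, 11, 4), (2, 12, 3)]
Optimal job order: [1, 4, 5, 3, 2]
Schedule:
  Job 1: M1 done at 8, M2 done at 20
  Job 4: M1 done at 18, M2 done at 31
  Job 5: M1 done at 28, M2 done at 36
  Job 3: M1 done at 39, M2 done at 43
  Job 2: M1 done at 51, M2 done at 54
Makespan = 54

54


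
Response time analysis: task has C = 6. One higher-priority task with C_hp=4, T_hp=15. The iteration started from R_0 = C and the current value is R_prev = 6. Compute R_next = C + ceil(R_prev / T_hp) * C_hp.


R_next = C + ceil(R_prev / T_hp) * C_hp
ceil(6 / 15) = ceil(0.4) = 1
Interference = 1 * 4 = 4
R_next = 6 + 4 = 10

10


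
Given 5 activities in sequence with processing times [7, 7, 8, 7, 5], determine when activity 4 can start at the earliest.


Activity 4 starts after activities 1 through 3 complete.
Predecessor durations: [7, 7, 8]
ES = 7 + 7 + 8 = 22

22


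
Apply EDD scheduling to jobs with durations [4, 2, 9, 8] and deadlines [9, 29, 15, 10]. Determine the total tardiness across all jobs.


Sort by due date (EDD order): [(4, 9), (8, 10), (9, 15), (2, 29)]
Compute completion times and tardiness:
  Job 1: p=4, d=9, C=4, tardiness=max(0,4-9)=0
  Job 2: p=8, d=10, C=12, tardiness=max(0,12-10)=2
  Job 3: p=9, d=15, C=21, tardiness=max(0,21-15)=6
  Job 4: p=2, d=29, C=23, tardiness=max(0,23-29)=0
Total tardiness = 8

8


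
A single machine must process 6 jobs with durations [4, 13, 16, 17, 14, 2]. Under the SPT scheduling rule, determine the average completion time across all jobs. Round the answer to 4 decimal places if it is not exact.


Sort jobs by processing time (SPT order): [2, 4, 13, 14, 16, 17]
Compute completion times sequentially:
  Job 1: processing = 2, completes at 2
  Job 2: processing = 4, completes at 6
  Job 3: processing = 13, completes at 19
  Job 4: processing = 14, completes at 33
  Job 5: processing = 16, completes at 49
  Job 6: processing = 17, completes at 66
Sum of completion times = 175
Average completion time = 175/6 = 29.1667

29.1667


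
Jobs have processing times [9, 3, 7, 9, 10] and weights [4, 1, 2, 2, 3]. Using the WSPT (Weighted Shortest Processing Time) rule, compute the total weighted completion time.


Compute p/w ratios and sort ascending (WSPT): [(9, 4), (3, 1), (10, 3), (7, 2), (9, 2)]
Compute weighted completion times:
  Job (p=9,w=4): C=9, w*C=4*9=36
  Job (p=3,w=1): C=12, w*C=1*12=12
  Job (p=10,w=3): C=22, w*C=3*22=66
  Job (p=7,w=2): C=29, w*C=2*29=58
  Job (p=9,w=2): C=38, w*C=2*38=76
Total weighted completion time = 248

248


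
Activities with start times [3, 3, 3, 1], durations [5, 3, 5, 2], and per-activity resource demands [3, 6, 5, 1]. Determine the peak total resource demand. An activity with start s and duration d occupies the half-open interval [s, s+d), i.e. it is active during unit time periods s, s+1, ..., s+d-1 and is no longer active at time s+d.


Each activity i is active on [start_i, start_i + duration_i).
Compute total resource usage per time slot:
  t=0: active resources = [], total = 0
  t=1: active resources = [1], total = 1
  t=2: active resources = [1], total = 1
  t=3: active resources = [3, 6, 5], total = 14
  t=4: active resources = [3, 6, 5], total = 14
  t=5: active resources = [3, 6, 5], total = 14
  t=6: active resources = [3, 5], total = 8
  t=7: active resources = [3, 5], total = 8
Peak resource demand = 14

14


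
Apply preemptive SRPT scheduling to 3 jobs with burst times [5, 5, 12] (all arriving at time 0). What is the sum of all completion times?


Since all jobs arrive at t=0, SRPT equals SPT ordering.
SPT order: [5, 5, 12]
Completion times:
  Job 1: p=5, C=5
  Job 2: p=5, C=10
  Job 3: p=12, C=22
Total completion time = 5 + 10 + 22 = 37

37


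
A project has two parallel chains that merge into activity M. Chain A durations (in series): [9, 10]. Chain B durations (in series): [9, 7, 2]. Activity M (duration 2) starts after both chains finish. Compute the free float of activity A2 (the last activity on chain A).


ES(A2) = sum of predecessors on chain A = 9
EF(A2) = ES + duration = 9 + 10 = 19
Successor of A2 is M. ES(M) = max(sum(A), sum(B)) = max(19, 18) = 19
Free float = ES(successor) - EF(current) = 19 - 19 = 0

0


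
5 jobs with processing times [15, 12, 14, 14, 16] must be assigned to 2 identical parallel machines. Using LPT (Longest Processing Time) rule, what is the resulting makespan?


Sort jobs in decreasing order (LPT): [16, 15, 14, 14, 12]
Assign each job to the least loaded machine:
  Machine 1: jobs [16, 14], load = 30
  Machine 2: jobs [15, 14, 12], load = 41
Makespan = max load = 41

41


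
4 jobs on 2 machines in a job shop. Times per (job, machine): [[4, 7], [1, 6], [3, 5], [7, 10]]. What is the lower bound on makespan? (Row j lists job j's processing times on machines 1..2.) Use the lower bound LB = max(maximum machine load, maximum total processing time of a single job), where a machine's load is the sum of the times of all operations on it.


Machine loads:
  Machine 1: 4 + 1 + 3 + 7 = 15
  Machine 2: 7 + 6 + 5 + 10 = 28
Max machine load = 28
Job totals:
  Job 1: 11
  Job 2: 7
  Job 3: 8
  Job 4: 17
Max job total = 17
Lower bound = max(28, 17) = 28

28


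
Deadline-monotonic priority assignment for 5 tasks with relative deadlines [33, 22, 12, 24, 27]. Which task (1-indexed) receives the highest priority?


Sort tasks by relative deadline (ascending):
  Task 3: deadline = 12
  Task 2: deadline = 22
  Task 4: deadline = 24
  Task 5: deadline = 27
  Task 1: deadline = 33
Priority order (highest first): [3, 2, 4, 5, 1]
Highest priority task = 3

3


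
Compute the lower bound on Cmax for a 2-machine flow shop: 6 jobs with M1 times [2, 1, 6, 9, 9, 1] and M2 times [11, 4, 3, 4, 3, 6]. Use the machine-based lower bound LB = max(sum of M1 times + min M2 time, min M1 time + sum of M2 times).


LB1 = sum(M1 times) + min(M2 times) = 28 + 3 = 31
LB2 = min(M1 times) + sum(M2 times) = 1 + 31 = 32
Lower bound = max(LB1, LB2) = max(31, 32) = 32

32


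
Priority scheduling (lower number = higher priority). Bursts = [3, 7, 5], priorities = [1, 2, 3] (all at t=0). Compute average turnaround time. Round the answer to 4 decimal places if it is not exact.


Sort by priority (ascending = highest first):
Order: [(1, 3), (2, 7), (3, 5)]
Completion times:
  Priority 1, burst=3, C=3
  Priority 2, burst=7, C=10
  Priority 3, burst=5, C=15
Average turnaround = 28/3 = 9.3333

9.3333


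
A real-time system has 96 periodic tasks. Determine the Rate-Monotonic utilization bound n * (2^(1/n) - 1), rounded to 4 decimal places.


Compute 2^(1/96) = 1.0072464122
Subtract 1: 1.0072464122 - 1 = 0.0072464122
Multiply by n: 96 * 0.0072464122 = 0.6956555712
Round to 4 dp: 0.6957

0.6957


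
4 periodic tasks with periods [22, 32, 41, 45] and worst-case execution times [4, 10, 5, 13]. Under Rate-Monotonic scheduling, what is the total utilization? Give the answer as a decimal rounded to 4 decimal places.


Compute individual utilizations (exact fractions):
  Task 1: C/T = 4/22 = 2/11 (approx. 0.1818)
  Task 2: C/T = 10/32 = 5/16 (approx. 0.3125)
  Task 3: C/T = 5/41 (approx. 0.122)
  Task 4: C/T = 13/45 (approx. 0.2889)
Total utilization U = 2/11 + 5/16 + 5/41 + 13/45 = 293923/324720
Rounded to 4 decimal places: U = 0.9052
RM (Liu & Layland) bound for 4 tasks = 0.756828; compare with U = 293923/324720 (approx. 0.905158)
bound < U <= 1, so the RM sufficient condition is not met (inconclusive; an exact test such as response-time analysis is needed).

0.9052


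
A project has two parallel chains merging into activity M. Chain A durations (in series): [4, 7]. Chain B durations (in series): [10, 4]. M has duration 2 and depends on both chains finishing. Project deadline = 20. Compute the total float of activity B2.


Forward pass: ES(B2) = sum of predecessors on chain B = 10
EF = ES + duration = 10 + 4 = 14
Backward pass: LF(M) = deadline = 20; LS(M) = 20 - 2 = 18
LF(B2) = LS(M) - sum(successors on chain B) = 18 - 0 = 18
LS = LF - duration = 18 - 4 = 14
Total float = LS - ES = 14 - 10 = 4

4
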